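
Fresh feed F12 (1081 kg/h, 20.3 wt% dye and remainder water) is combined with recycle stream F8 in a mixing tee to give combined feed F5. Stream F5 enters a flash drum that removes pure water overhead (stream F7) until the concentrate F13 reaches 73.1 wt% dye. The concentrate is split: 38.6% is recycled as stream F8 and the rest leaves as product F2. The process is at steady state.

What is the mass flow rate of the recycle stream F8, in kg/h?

188.7 kg/h

Overall dye balance (none leaves overhead): dye in fresh feed = dye in product, i.e. 1081×0.203 = (1−0.386)·F13·0.731.
F13 = 219.44/(0.731×0.614) = 488.92 kg/h.
Recycle F8 = 0.386×488.92 = 188.72 kg/h.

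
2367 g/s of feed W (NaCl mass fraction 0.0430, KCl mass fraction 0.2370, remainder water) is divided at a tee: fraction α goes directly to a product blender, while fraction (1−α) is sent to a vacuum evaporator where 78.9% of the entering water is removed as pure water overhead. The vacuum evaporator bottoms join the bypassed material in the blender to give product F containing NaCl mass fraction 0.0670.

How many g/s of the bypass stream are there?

874.5 g/s

All 2367×0.043 = 101.78 g/s of NaCl reaches F, so F = 101.78/0.067 = 1519.1 g/s and vapour = 847.88 g/s.
The evaporator receives (1−α)·2367 of feed at 0.720 water and removes 0.789 of that water:
0.789×0.720×(1−α)×2367 = 847.88
(1−α) = 847.88/1344.6 = 0.6306;  α = 0.3694.
Bypass flow = 0.3694×2367 = 874.46 g/s.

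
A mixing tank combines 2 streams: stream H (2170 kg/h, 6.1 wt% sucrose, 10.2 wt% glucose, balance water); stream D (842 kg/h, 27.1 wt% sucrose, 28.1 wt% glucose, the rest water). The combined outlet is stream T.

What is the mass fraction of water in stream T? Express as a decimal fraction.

Total flow out = 2170 + 842 = 3012 kg/h.
water in = 2170×0.837 + 842×0.448 = 2193.5 kg/h.
water mass fraction in T = 2193.5/3012 = 0.728.

0.728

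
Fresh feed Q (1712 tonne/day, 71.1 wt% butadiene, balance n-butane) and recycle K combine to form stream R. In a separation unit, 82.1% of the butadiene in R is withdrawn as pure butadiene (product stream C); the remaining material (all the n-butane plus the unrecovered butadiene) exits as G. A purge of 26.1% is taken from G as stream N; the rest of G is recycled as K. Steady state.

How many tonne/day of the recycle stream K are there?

1586 tonne/day

n-butane enters only via Q and leaves only via the purge: 1712×0.289 = 0.261×(n-butane in G), and the separation unit passes all n-butane, so n-butane in R = n-butane in G = 1895.7 tonne/day.
butadiene in R: m_A = 1712×0.711 + (1−0.261)·(1−0.821)·m_A, so m_A = 1217.2/0.8677 = 1402.8 tonne/day.
G = (1−0.821)×1402.8 + 1895.7 = 2146.8 tonne/day.
Recycle K = (1−0.261)×2146.8 = 1586.5 tonne/day.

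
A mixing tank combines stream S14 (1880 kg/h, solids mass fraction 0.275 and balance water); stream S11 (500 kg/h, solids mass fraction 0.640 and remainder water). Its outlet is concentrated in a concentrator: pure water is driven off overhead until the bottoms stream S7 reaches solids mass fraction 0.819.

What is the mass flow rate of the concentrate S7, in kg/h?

1022 kg/h

solids entering = 1880×0.275 + 500×0.640 = 837 kg/h.
All solids reports to S7, so S7 = 837/0.819 = 1022 kg/h.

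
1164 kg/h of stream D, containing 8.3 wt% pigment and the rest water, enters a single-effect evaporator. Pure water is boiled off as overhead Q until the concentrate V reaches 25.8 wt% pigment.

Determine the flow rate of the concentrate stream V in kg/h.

374.5 kg/h

pigment is conserved: 1164×0.083 = 96.612 kg/h all reports to the concentrate.
Concentrate = 96.612/(target fraction) = 374.47 kg/h.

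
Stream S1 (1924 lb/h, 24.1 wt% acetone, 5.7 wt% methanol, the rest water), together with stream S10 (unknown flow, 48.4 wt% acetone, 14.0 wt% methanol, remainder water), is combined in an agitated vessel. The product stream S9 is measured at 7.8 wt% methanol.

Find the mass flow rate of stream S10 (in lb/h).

Let S10 be the unknown flow. Total out = 1924 + S10.
methanol balance: 109.67 + 0.140·S10 = 0.078·(1924 + S10)
(0.140 − 0.078)·S10 = 0.078×1924 − 109.67 = 40.404
S10 = 40.404 / 0.062 = 651.68 lb/h

651.7 lb/h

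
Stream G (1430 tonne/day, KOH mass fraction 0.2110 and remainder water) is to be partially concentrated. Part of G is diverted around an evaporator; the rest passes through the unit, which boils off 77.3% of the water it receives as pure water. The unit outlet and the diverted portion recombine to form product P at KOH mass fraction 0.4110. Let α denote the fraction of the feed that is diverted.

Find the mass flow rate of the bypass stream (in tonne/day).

289 tonne/day

All 1430×0.211 = 301.73 tonne/day of KOH reaches P, so P = 301.73/0.411 = 734.14 tonne/day and vapour = 695.86 tonne/day.
The evaporator receives (1−α)·1430 of feed at 0.789 water and removes 0.773 of that water:
0.773×0.789×(1−α)×1430 = 695.86
(1−α) = 695.86/872.15 = 0.7979;  α = 0.2021.
Bypass flow = 0.2021×1430 = 289.05 tonne/day.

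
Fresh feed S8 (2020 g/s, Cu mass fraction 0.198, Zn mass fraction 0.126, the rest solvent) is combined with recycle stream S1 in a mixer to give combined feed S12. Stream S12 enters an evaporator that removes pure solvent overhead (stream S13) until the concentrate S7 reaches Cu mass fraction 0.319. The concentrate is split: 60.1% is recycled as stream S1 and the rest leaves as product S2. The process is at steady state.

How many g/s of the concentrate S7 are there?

3142 g/s

Overall Cu balance (none leaves overhead): Cu in fresh feed = Cu in product, i.e. 2020×0.198 = (1−0.601)·S7·0.319.
S7 = 399.96/(0.319×0.399) = 3142.3 g/s.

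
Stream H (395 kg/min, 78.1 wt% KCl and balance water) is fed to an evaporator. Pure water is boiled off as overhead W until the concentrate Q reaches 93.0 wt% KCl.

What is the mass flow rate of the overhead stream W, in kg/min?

63.28 kg/min

KCl is conserved: 395×0.781 = 308.5 kg/min all reports to the concentrate.
Concentrate = 308.5/(target fraction) = 331.72 kg/min.
Overhead = 395 − 331.72 = 63.285 kg/min.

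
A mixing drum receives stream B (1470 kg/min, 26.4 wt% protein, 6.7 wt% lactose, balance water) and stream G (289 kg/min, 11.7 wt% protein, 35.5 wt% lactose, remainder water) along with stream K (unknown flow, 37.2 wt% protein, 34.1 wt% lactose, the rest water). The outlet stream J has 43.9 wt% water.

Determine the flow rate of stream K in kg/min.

2394 kg/min

Let K be the unknown flow. Total out = 1759 + K.
water balance: 1136 + 0.287·K = 0.439·(1759 + K)
(0.287 − 0.439)·K = 0.439×1759 − 1136 = -363.82
K = -363.82 / -0.152 = 2393.6 kg/min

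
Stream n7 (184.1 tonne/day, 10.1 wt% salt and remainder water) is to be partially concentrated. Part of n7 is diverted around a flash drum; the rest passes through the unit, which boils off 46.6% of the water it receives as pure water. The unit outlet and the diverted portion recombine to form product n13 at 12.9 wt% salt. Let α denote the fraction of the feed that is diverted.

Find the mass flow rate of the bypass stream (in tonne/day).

88.72 tonne/day

All 184.1×0.101 = 18.594 tonne/day of salt reaches n13, so n13 = 18.594/0.129 = 144.14 tonne/day and vapour = 39.96 tonne/day.
The evaporator receives (1−α)·184.1 of feed at 0.899 water and removes 0.466 of that water:
0.466×0.899×(1−α)×184.1 = 39.96
(1−α) = 39.96/77.126 = 0.5181;  α = 0.4819.
Bypass flow = 0.4819×184.1 = 88.716 tonne/day.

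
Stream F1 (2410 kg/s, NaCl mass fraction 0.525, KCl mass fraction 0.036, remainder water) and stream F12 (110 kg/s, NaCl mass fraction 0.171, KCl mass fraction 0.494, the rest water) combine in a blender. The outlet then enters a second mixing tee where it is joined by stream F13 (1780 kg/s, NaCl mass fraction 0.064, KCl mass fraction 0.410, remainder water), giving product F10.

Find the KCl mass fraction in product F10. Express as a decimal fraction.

Overall, product flow = 4300 kg/s.
KCl in = 2410×0.036 + 110×0.494 + 1780×0.410 = 870.9 kg/s.
KCl fraction in F10 = 0.203.

0.203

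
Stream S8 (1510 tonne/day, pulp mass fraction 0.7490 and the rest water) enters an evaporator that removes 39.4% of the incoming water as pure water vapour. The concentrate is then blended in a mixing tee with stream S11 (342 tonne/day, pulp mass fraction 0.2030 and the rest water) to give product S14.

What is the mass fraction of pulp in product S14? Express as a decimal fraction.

0.7050

Vapour removed = 0.394×0.251×1510 = 149.33 tonne/day; concentrate = 1360.7 tonne/day.
pulp reaching the mixer = 1131 (from concentrate) + 342×0.203 = 1200.4 tonne/day.
Product flow = 1360.7 + 342 = 1702.7 tonne/day; pulp fraction = 0.7050.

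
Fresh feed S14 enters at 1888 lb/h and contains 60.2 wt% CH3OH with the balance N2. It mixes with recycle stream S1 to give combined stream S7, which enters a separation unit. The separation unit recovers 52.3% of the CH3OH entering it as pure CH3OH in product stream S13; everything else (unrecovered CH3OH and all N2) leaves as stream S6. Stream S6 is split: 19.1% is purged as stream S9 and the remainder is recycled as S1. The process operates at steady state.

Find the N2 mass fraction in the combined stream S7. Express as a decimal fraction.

0.680

N2 enters only via S14 and leaves only via the purge: 1888×0.398 = 0.191×(N2 in S6), and the separation unit passes all N2, so N2 in S7 = N2 in S6 = 3934.2 lb/h.
CH3OH in S7: m_A = 1888×0.602 + (1−0.191)·(1−0.523)·m_A, so m_A = 1136.6/0.6141 = 1850.8 lb/h.
S7 = 1850.8 + 3934.2 = 5784.9 lb/h.
N2 fraction in S7 = 3934.2/5784.9 = 0.680.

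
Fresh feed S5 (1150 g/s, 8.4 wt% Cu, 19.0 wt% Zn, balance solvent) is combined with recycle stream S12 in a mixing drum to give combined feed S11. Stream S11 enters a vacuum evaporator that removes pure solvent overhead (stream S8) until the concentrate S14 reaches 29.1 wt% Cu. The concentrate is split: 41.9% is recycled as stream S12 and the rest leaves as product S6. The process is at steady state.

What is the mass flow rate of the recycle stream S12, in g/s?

Overall Cu balance (none leaves overhead): Cu in fresh feed = Cu in product, i.e. 1150×0.084 = (1−0.419)·S14·0.291.
S14 = 96.6/(0.291×0.581) = 571.36 g/s.
Recycle S12 = 0.419×571.36 = 239.4 g/s.

239.4 g/s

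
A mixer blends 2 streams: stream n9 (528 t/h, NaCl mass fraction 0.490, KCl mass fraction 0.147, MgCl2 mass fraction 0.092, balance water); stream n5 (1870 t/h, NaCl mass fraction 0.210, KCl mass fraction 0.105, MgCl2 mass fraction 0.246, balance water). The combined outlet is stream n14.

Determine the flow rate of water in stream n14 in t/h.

water out = water in = 528×0.271 + 1870×0.439 = 964.02 t/h.

964 t/h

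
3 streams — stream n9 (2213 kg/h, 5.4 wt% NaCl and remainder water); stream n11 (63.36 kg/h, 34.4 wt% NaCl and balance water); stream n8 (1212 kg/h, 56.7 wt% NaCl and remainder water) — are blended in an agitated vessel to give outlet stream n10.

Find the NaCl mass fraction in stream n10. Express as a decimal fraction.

Total flow out = 2213 + 63.36 + 1212 = 3488.4 kg/h.
NaCl in = 2213×0.054 + 63.36×0.344 + 1212×0.567 = 828.5 kg/h.
NaCl mass fraction in n10 = 828.5/3488.4 = 0.2375.

0.2375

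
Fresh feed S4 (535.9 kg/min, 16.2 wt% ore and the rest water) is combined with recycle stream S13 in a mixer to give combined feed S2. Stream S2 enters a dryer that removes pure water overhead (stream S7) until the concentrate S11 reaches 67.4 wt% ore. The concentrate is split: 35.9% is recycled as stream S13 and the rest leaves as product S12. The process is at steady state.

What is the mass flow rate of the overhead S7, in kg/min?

407.1 kg/min

Overall ore balance (none leaves overhead): ore in fresh feed = ore in product, i.e. 535.9×0.162 = (1−0.359)·S11·0.674.
S11 = 86.816/(0.674×0.641) = 200.95 kg/min.
Recycle S13 = 0.359×200.95 = 72.14 kg/min.
Combined feed S2 = 535.9 + 72.14 = 608.04 kg/min.
Overhead S7 = S2 − S11 = 608.04 − 200.95 = 407.09 kg/min.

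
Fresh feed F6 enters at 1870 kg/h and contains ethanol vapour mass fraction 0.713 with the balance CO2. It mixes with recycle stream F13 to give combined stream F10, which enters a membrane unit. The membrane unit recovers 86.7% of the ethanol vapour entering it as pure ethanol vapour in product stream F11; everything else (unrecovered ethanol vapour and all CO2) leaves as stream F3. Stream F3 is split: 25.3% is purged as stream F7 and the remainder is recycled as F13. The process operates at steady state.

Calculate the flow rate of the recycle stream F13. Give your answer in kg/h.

CO2 enters only via F6 and leaves only via the purge: 1870×0.287 = 0.253×(CO2 in F3), and the membrane unit passes all CO2, so CO2 in F10 = CO2 in F3 = 2121.3 kg/h.
ethanol vapour in F10: m_A = 1870×0.713 + (1−0.253)·(1−0.867)·m_A, so m_A = 1333.3/0.9006 = 1480.4 kg/h.
F3 = (1−0.867)×1480.4 + 2121.3 = 2318.2 kg/h.
Recycle F13 = (1−0.253)×2318.2 = 1731.7 kg/h.

1732 kg/h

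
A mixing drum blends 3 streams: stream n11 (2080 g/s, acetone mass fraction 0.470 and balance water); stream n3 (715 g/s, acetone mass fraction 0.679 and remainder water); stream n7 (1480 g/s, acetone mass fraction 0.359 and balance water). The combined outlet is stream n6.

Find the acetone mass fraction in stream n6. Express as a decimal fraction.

Total flow out = 2080 + 715 + 1480 = 4275 g/s.
acetone in = 2080×0.470 + 715×0.679 + 1480×0.359 = 1994.4 g/s.
acetone mass fraction in n6 = 1994.4/4275 = 0.467.

0.467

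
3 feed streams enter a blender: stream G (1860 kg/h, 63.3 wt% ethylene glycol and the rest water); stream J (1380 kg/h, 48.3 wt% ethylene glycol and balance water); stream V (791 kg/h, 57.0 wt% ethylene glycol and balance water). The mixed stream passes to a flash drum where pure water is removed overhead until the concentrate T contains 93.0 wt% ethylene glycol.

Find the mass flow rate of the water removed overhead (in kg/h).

1563 kg/h

ethylene glycol entering = 1860×0.633 + 1380×0.483 + 791×0.570 = 2294.8 kg/h.
All ethylene glycol reports to T, so T = 2294.8/0.930 = 2467.5 kg/h.
Total feed = 4031 kg/h; overhead = 4031 − 2467.5 = 1563.5 kg/h.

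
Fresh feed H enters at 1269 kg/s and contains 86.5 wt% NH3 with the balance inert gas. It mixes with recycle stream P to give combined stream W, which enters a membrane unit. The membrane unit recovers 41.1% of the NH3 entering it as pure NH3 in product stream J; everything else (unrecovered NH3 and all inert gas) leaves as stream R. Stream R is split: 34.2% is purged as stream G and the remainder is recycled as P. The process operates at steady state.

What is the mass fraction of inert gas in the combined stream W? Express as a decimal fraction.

0.2184

inert gas enters only via H and leaves only via the purge: 1269×0.135 = 0.342×(inert gas in R), and the membrane unit passes all inert gas, so inert gas in W = inert gas in R = 500.92 kg/s.
NH3 in W: m_A = 1269×0.865 + (1−0.342)·(1−0.411)·m_A, so m_A = 1097.7/0.6124 = 1792.3 kg/s.
W = 1792.3 + 500.92 = 2293.2 kg/s.
inert gas fraction in W = 500.92/2293.2 = 0.2184.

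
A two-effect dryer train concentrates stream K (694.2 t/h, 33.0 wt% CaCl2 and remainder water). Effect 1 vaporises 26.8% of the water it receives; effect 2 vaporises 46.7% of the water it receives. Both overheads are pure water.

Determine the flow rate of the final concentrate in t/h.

water in feed = 694.2×0.670 = 465.11 t/h.
After stage 1: water left = (1−0.268)×465.11 = 340.46; stream total = 569.55 t/h.
After stage 2: water left = (1−0.467)×340.46 = 181.47; final concentrate = 410.55 t/h.

410.6 t/h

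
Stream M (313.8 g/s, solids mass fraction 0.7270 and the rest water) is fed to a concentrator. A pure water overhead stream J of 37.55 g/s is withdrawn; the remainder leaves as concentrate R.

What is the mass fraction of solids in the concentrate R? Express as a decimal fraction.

solids is not removed: 313.8×0.727 = 228.13 g/s of solids enters R.
Concentrate = 313.8 − 37.55 = 276.25 g/s.
Mass fraction = 228.13/276.25 = 0.8258.

0.8258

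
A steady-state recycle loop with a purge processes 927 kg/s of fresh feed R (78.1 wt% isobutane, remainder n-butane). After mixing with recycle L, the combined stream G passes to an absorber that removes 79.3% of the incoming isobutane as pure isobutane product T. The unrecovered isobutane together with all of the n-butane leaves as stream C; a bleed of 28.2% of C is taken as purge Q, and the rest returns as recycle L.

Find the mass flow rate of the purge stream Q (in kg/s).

n-butane enters only via R and leaves only via the purge: 927×0.219 = 0.282×(n-butane in C), and the absorber passes all n-butane, so n-butane in G = n-butane in C = 719.9 kg/s.
isobutane in G: m_A = 927×0.781 + (1−0.282)·(1−0.793)·m_A, so m_A = 723.99/0.8514 = 850.37 kg/s.
C = (1−0.793)×850.37 + 719.9 = 895.93 kg/s.
Purge Q = 0.282×895.93 = 252.65 kg/s.

252.7 kg/s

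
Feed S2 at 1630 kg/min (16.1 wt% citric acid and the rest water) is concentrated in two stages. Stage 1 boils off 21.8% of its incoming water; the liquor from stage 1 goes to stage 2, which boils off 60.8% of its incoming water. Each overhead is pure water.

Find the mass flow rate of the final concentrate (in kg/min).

681.7 kg/min

water in feed = 1630×0.839 = 1367.6 kg/min.
After stage 1: water left = (1−0.218)×1367.6 = 1069.4; stream total = 1331.9 kg/min.
After stage 2: water left = (1−0.608)×1069.4 = 419.22; final concentrate = 681.65 kg/min.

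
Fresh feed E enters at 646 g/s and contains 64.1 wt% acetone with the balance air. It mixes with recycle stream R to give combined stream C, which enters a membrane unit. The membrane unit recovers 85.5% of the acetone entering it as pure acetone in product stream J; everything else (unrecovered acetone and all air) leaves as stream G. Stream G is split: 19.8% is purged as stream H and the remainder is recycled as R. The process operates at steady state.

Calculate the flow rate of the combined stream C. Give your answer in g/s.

1640 g/s

air enters only via E and leaves only via the purge: 646×0.359 = 0.198×(air in G), and the membrane unit passes all air, so air in C = air in G = 1171.3 g/s.
acetone in C: m_A = 646×0.641 + (1−0.198)·(1−0.855)·m_A, so m_A = 414.09/0.8837 = 468.58 g/s.
C = 468.58 + 1171.3 = 1639.9 g/s.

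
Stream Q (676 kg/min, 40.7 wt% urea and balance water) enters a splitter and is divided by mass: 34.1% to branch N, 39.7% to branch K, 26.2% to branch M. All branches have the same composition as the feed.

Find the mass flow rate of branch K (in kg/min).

Branch K flow = 0.397×676 = 268.37 kg/min.

268.4 kg/min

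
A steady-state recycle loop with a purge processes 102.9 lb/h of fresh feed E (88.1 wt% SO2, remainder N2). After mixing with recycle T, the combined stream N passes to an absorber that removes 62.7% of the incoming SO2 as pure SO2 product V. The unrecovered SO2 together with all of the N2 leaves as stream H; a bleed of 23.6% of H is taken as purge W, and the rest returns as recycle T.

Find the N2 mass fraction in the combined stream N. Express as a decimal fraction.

N2 enters only via E and leaves only via the purge: 102.9×0.119 = 0.236×(N2 in H), and the absorber passes all N2, so N2 in N = N2 in H = 51.886 lb/h.
SO2 in N: m_A = 102.9×0.881 + (1−0.236)·(1−0.627)·m_A, so m_A = 90.655/0.7150 = 126.79 lb/h.
N = 126.79 + 51.886 = 178.67 lb/h.
N2 fraction in N = 51.886/178.67 = 0.290.

0.290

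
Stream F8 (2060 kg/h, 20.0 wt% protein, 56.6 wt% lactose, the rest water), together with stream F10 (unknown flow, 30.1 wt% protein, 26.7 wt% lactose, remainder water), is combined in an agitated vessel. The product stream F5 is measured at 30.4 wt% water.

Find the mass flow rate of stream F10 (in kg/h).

1127 kg/h

Let F10 be the unknown flow. Total out = 2060 + F10.
water balance: 482.04 + 0.432·F10 = 0.304·(2060 + F10)
(0.432 − 0.304)·F10 = 0.304×2060 − 482.04 = 144.2
F10 = 144.2 / 0.128 = 1126.6 kg/h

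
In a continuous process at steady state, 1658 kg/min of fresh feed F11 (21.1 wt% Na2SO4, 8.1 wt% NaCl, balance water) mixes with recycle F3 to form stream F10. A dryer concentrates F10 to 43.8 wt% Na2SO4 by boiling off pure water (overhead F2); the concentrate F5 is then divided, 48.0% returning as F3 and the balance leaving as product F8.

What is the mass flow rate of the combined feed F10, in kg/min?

Overall Na2SO4 balance (none leaves overhead): Na2SO4 in fresh feed = Na2SO4 in product, i.e. 1658×0.211 = (1−0.480)·F5·0.438.
F5 = 349.84/(0.438×0.520) = 1536 kg/min.
Recycle F3 = 0.480×1536 = 737.28 kg/min.
Combined feed F10 = 1658 + 737.28 = 2395.3 kg/min.

2395 kg/min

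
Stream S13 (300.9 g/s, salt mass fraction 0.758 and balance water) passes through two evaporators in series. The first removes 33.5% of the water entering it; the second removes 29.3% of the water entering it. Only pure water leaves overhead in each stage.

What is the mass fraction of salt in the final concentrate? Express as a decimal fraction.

0.869

water in feed = 300.9×0.242 = 72.818 g/s.
After stage 1: water left = (1−0.335)×72.818 = 48.424; stream total = 276.51 g/s.
After stage 2: water left = (1−0.293)×48.424 = 34.236; final concentrate = 262.32 g/s.
salt fraction = 228.08/262.32 = 0.869.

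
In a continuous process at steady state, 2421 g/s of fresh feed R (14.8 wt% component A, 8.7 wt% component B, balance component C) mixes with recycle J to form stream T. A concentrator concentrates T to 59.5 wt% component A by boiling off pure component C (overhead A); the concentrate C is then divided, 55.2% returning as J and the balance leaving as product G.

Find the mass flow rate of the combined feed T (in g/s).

Overall component A balance (none leaves overhead): component A in fresh feed = component A in product, i.e. 2421×0.148 = (1−0.552)·C·0.595.
C = 358.31/(0.595×0.448) = 1344.2 g/s.
Recycle J = 0.552×1344.2 = 741.99 g/s.
Combined feed T = 2421 + 741.99 = 3163 g/s.

3163 g/s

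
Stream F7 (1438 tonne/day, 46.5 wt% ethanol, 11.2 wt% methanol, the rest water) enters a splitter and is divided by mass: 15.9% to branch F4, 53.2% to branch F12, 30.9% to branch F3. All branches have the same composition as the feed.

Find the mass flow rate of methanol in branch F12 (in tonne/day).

Branch F12 total = 0.532×1438 = 765.02 tonne/day.
methanol in F12 = 0.112×765.02 = 85.682 tonne/day.

85.68 tonne/day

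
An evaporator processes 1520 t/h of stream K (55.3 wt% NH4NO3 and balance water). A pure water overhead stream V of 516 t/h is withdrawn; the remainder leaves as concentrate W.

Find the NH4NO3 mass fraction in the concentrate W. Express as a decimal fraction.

0.837

NH4NO3 is not removed: 1520×0.553 = 840.56 t/h of NH4NO3 enters W.
Concentrate = 1520 − 516 = 1004 t/h.
Mass fraction = 840.56/1004 = 0.837.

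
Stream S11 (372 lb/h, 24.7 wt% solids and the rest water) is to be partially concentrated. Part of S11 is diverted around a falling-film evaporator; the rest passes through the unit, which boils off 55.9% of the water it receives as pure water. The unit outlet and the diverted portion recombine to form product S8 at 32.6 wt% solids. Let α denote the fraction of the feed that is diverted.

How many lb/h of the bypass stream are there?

All 372×0.247 = 91.884 lb/h of solids reaches S8, so S8 = 91.884/0.326 = 281.85 lb/h and vapour = 90.147 lb/h.
The evaporator receives (1−α)·372 of feed at 0.753 water and removes 0.559 of that water:
0.559×0.753×(1−α)×372 = 90.147
(1−α) = 90.147/156.58 = 0.5757;  α = 0.4243.
Bypass flow = 0.4243×372 = 157.84 lb/h.

157.8 lb/h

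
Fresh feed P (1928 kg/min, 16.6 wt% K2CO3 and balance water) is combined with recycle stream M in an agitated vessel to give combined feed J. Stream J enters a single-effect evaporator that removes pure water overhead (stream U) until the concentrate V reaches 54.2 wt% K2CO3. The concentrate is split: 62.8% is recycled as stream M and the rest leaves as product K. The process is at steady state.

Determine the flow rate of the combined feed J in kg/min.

Overall K2CO3 balance (none leaves overhead): K2CO3 in fresh feed = K2CO3 in product, i.e. 1928×0.166 = (1−0.628)·V·0.542.
V = 320.05/(0.542×0.372) = 1587.4 kg/min.
Recycle M = 0.628×1587.4 = 996.86 kg/min.
Combined feed J = 1928 + 996.86 = 2924.9 kg/min.

2925 kg/min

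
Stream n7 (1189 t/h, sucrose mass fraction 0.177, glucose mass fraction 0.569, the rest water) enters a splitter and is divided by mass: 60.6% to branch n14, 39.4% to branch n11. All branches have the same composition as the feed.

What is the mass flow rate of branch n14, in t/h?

720.5 t/h

Branch n14 flow = 0.606×1189 = 720.53 t/h.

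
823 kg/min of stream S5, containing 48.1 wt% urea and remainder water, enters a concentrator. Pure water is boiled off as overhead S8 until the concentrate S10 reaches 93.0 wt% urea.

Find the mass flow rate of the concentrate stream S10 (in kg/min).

urea is conserved: 823×0.481 = 395.86 kg/min all reports to the concentrate.
Concentrate = 395.86/(target fraction) = 425.66 kg/min.

425.7 kg/min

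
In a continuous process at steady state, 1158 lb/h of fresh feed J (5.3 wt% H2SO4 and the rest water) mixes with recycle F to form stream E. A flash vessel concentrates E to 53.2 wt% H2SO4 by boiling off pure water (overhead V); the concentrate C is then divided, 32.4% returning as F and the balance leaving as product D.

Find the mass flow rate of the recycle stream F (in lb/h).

Overall H2SO4 balance (none leaves overhead): H2SO4 in fresh feed = H2SO4 in product, i.e. 1158×0.053 = (1−0.324)·C·0.532.
C = 61.374/(0.532×0.676) = 170.66 lb/h.
Recycle F = 0.324×170.66 = 55.293 lb/h.

55.29 lb/h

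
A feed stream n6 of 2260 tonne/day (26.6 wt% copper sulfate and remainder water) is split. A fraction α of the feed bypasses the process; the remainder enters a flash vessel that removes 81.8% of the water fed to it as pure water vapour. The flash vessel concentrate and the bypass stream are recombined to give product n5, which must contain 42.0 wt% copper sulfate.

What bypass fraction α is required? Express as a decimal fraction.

All 2260×0.266 = 601.16 tonne/day of copper sulfate reaches n5, so n5 = 601.16/0.420 = 1431.3 tonne/day and vapour = 828.67 tonne/day.
The evaporator receives (1−α)·2260 of feed at 0.734 water and removes 0.818 of that water:
0.818×0.734×(1−α)×2260 = 828.67
(1−α) = 828.67/1356.9 = 0.6107;  α = 0.3893.

0.389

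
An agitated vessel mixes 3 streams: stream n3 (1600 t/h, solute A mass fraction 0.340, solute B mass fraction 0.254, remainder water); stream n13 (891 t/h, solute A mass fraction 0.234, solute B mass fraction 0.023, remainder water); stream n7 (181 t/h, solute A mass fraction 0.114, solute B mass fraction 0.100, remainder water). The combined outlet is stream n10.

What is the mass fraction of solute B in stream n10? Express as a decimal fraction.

0.167

Total flow out = 1600 + 891 + 181 = 2672 t/h.
solute B in = 1600×0.254 + 891×0.023 + 181×0.100 = 444.99 t/h.
solute B mass fraction in n10 = 444.99/2672 = 0.167.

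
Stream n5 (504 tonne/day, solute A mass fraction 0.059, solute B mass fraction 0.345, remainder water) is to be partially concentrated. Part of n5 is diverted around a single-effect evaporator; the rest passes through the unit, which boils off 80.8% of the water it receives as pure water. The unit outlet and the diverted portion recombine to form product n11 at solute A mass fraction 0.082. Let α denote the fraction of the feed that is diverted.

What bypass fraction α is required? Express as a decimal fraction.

0.418

All 504×0.059 = 29.736 tonne/day of solute A reaches n11, so n11 = 29.736/0.082 = 362.63 tonne/day and vapour = 141.37 tonne/day.
The evaporator receives (1−α)·504 of feed at 0.596 water and removes 0.808 of that water:
0.808×0.596×(1−α)×504 = 141.37
(1−α) = 141.37/242.71 = 0.5824;  α = 0.4176.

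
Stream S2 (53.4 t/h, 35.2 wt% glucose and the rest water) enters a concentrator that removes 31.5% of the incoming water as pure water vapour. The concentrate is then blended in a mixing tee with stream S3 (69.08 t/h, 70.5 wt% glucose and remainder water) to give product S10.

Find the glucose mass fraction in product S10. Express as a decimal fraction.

0.6049

Vapour removed = 0.315×0.648×53.4 = 10.9 t/h; concentrate = 42.5 t/h.
glucose reaching the mixer = 18.797 (from concentrate) + 69.08×0.705 = 67.498 t/h.
Product flow = 42.5 + 69.08 = 111.58 t/h; glucose fraction = 0.6049.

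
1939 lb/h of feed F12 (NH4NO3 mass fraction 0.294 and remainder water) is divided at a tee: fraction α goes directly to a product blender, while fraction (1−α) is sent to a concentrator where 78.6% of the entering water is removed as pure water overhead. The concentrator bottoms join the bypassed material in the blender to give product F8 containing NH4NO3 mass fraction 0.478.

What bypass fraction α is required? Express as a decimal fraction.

All 1939×0.294 = 570.07 lb/h of NH4NO3 reaches F8, so F8 = 570.07/0.478 = 1192.6 lb/h and vapour = 746.39 lb/h.
The evaporator receives (1−α)·1939 of feed at 0.706 water and removes 0.786 of that water:
0.786×0.706×(1−α)×1939 = 746.39
(1−α) = 746.39/1076 = 0.6937;  α = 0.3063.

0.306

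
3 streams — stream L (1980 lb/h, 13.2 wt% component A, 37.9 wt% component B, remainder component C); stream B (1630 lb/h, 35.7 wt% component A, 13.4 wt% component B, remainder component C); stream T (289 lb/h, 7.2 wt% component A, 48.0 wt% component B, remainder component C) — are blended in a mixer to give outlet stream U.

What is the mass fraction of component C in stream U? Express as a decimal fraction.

0.494

Total flow out = 1980 + 1630 + 289 = 3899 lb/h.
component C in = 1980×0.489 + 1630×0.509 + 289×0.448 = 1927.4 lb/h.
component C mass fraction in U = 1927.4/3899 = 0.494.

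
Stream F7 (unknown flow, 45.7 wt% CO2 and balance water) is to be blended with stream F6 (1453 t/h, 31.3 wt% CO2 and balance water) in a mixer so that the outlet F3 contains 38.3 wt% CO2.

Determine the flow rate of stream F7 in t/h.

Let F7 be the unknown flow. Total out = 1453 + F7.
CO2 balance: 454.79 + 0.457·F7 = 0.383·(1453 + F7)
(0.457 − 0.383)·F7 = 0.383×1453 − 454.79 = 101.71
F7 = 101.71 / 0.074 = 1374.5 t/h

1374 t/h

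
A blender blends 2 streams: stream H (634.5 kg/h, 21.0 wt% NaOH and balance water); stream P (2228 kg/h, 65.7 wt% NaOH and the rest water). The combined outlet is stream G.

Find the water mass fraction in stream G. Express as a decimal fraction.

0.442

Total flow out = 634.5 + 2228 = 2862.5 kg/h.
water in = 634.5×0.790 + 2228×0.343 = 1265.5 kg/h.
water mass fraction in G = 1265.5/2862.5 = 0.442.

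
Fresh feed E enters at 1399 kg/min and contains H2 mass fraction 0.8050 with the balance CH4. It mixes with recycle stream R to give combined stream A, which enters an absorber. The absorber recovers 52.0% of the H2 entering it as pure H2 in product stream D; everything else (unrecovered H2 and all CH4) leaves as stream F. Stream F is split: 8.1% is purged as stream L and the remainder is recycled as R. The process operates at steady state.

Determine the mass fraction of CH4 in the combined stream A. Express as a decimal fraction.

CH4 enters only via E and leaves only via the purge: 1399×0.195 = 0.081×(CH4 in F), and the absorber passes all CH4, so CH4 in A = CH4 in F = 3368 kg/min.
H2 in A: m_A = 1399×0.805 + (1−0.081)·(1−0.520)·m_A, so m_A = 1126.2/0.5589 = 2015.1 kg/min.
A = 2015.1 + 3368 = 5383.1 kg/min.
CH4 fraction in A = 3368/5383.1 = 0.6257.

0.6257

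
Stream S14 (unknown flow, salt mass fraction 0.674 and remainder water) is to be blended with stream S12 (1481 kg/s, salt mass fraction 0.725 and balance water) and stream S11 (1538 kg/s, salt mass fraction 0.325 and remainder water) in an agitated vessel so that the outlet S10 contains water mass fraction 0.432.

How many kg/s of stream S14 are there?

Let S14 be the unknown flow. Total out = 3019 + S14.
water balance: 1445.4 + 0.326·S14 = 0.432·(3019 + S14)
(0.326 − 0.432)·S14 = 0.432×3019 − 1445.4 = -141.22
S14 = -141.22 / -0.106 = 1332.2 kg/s

1332 kg/s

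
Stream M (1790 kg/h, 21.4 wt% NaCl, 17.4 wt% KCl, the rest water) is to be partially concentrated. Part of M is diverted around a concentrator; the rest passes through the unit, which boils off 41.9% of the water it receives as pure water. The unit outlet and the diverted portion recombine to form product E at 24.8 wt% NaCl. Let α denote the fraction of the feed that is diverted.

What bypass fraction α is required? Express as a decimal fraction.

All 1790×0.214 = 383.06 kg/h of NaCl reaches E, so E = 383.06/0.248 = 1544.6 kg/h and vapour = 245.4 kg/h.
The evaporator receives (1−α)·1790 of feed at 0.612 water and removes 0.419 of that water:
0.419×0.612×(1−α)×1790 = 245.4
(1−α) = 245.4/459.01 = 0.5346;  α = 0.4654.

0.465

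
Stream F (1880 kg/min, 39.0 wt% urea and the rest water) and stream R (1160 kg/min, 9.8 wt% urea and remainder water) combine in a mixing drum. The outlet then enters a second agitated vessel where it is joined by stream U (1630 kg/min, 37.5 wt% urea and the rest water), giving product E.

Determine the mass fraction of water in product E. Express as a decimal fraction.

0.6878

Overall, product flow = 4670 kg/min.
water in = 1880×0.610 + 1160×0.902 + 1630×0.625 = 3211.9 kg/min.
water fraction in E = 0.6878.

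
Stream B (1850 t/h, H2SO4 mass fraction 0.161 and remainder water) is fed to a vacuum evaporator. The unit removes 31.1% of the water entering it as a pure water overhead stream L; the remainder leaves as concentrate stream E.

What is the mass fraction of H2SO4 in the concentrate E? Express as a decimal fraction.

H2SO4 is not removed: 1850×0.161 = 297.85 t/h of H2SO4 enters E.
water entering = 1850×0.839 = 1552.1 t/h; overhead removed = 0.311×1552.1 = 482.72 t/h.
Concentrate = 1850 − 482.72 = 1367.3 t/h.
Mass fraction = 297.85/1367.3 = 0.218.

0.218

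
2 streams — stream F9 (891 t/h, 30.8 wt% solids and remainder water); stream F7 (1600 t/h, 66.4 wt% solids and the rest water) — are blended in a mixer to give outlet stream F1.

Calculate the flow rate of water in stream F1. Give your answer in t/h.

1154 t/h

water out = water in = 891×0.692 + 1600×0.336 = 1154.2 t/h.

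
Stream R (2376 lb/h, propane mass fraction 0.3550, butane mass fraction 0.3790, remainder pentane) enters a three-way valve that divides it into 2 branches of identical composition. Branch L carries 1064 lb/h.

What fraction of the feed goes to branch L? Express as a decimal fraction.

0.448

Fraction to L = 1064/2376 = 0.4478.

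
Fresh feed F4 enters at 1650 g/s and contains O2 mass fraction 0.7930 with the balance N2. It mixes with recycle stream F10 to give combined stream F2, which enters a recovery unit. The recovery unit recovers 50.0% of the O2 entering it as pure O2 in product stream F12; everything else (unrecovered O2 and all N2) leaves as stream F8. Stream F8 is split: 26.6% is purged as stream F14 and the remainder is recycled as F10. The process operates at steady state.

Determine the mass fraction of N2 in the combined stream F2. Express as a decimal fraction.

N2 enters only via F4 and leaves only via the purge: 1650×0.207 = 0.266×(N2 in F8), and the recovery unit passes all N2, so N2 in F2 = N2 in F8 = 1284 g/s.
O2 in F2: m_A = 1650×0.793 + (1−0.266)·(1−0.500)·m_A, so m_A = 1308.5/0.6330 = 2067.1 g/s.
F2 = 2067.1 + 1284 = 3351.1 g/s.
N2 fraction in F2 = 1284/3351.1 = 0.3832.

0.3832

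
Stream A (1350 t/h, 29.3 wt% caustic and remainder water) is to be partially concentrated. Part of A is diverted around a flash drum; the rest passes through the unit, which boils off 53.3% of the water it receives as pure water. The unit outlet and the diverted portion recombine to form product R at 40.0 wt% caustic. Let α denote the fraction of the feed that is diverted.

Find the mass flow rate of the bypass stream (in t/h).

391.7 t/h

All 1350×0.293 = 395.55 t/h of caustic reaches R, so R = 395.55/0.400 = 988.87 t/h and vapour = 361.13 t/h.
The evaporator receives (1−α)·1350 of feed at 0.707 water and removes 0.533 of that water:
0.533×0.707×(1−α)×1350 = 361.13
(1−α) = 361.13/508.72 = 0.7099;  α = 0.2901.
Bypass flow = 0.2901×1350 = 391.68 t/h.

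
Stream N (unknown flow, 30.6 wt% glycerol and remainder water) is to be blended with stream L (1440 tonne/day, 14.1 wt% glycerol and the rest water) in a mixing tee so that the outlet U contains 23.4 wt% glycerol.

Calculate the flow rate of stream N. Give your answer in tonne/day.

Let N be the unknown flow. Total out = 1440 + N.
glycerol balance: 203.04 + 0.306·N = 0.234·(1440 + N)
(0.306 − 0.234)·N = 0.234×1440 − 203.04 = 133.92
N = 133.92 / 0.072 = 1860 tonne/day

1860 tonne/day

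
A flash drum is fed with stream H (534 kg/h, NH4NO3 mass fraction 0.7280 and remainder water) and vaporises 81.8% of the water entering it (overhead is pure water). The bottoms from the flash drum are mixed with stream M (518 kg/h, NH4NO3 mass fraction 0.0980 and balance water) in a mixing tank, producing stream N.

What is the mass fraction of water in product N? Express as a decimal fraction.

0.5290

Vapour removed = 0.818×0.272×534 = 118.81 kg/h; concentrate = 415.19 kg/h.
water reaching the mixer = 26.435 (from concentrate) + 518×0.902 = 493.67 kg/h.
Product flow = 415.19 + 518 = 933.19 kg/h; water fraction = 0.5290.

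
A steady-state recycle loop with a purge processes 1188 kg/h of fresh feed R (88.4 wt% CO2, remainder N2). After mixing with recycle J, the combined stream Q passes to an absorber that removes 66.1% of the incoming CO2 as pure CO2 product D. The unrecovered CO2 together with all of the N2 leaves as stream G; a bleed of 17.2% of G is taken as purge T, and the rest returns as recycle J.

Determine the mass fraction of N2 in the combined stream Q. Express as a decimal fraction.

0.354

N2 enters only via R and leaves only via the purge: 1188×0.116 = 0.172×(N2 in G), and the absorber passes all N2, so N2 in Q = N2 in G = 801.21 kg/h.
CO2 in Q: m_A = 1188×0.884 + (1−0.172)·(1−0.661)·m_A, so m_A = 1050.2/0.7193 = 1460 kg/h.
Q = 1460 + 801.21 = 2261.2 kg/h.
N2 fraction in Q = 801.21/2261.2 = 0.354.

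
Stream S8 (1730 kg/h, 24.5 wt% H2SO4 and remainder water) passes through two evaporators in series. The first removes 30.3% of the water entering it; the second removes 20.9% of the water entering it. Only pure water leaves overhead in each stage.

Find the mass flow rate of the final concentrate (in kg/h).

water in feed = 1730×0.755 = 1306.2 kg/h.
After stage 1: water left = (1−0.303)×1306.2 = 910.39; stream total = 1334.2 kg/h.
After stage 2: water left = (1−0.209)×910.39 = 720.12; final concentrate = 1144 kg/h.

1144 kg/h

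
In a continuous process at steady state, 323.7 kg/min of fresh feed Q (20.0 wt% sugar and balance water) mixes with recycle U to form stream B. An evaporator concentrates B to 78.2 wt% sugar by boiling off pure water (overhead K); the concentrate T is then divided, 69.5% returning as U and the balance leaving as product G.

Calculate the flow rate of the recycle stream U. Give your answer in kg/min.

188.6 kg/min

Overall sugar balance (none leaves overhead): sugar in fresh feed = sugar in product, i.e. 323.7×0.200 = (1−0.695)·T·0.782.
T = 64.74/(0.782×0.305) = 271.44 kg/min.
Recycle U = 0.695×271.44 = 188.65 kg/min.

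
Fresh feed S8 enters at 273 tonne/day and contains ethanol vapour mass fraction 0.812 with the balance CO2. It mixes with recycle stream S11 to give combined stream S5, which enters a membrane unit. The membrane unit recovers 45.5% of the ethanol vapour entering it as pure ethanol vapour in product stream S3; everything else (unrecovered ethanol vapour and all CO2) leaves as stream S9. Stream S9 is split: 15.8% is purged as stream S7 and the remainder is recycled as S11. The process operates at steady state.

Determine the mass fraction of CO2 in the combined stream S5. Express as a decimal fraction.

CO2 enters only via S8 and leaves only via the purge: 273×0.188 = 0.158×(CO2 in S9), and the membrane unit passes all CO2, so CO2 in S5 = CO2 in S9 = 324.84 tonne/day.
ethanol vapour in S5: m_A = 273×0.812 + (1−0.158)·(1−0.455)·m_A, so m_A = 221.68/0.5411 = 409.67 tonne/day.
S5 = 409.67 + 324.84 = 734.5 tonne/day.
CO2 fraction in S5 = 324.84/734.5 = 0.442.

0.442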